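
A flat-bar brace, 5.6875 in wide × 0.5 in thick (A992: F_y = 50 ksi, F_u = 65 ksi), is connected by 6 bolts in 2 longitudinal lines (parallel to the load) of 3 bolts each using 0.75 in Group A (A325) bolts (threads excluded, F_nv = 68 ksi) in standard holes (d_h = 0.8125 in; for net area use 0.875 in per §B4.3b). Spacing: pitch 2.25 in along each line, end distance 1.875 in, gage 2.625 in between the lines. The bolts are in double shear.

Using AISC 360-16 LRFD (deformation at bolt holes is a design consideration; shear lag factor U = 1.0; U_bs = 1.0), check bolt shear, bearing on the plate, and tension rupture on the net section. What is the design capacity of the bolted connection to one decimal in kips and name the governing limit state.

Bolt shear: A_b = π(0.75)²/4 = 0.44179 in². φR_n = 0.75 × 68 × 0.44179 × 6 × 2 = 270.4 kips.
Bearing (0.5 in plate, F_u = 65 ksi): end bolts L_c = 1.875 − 0.8125/2 = 1.46875, R_n = min(1.2×1.46875×0.5×65, 2.4×0.75×0.5×65) = 57.281 kips/bolt; interior L_c = 2.25 − 0.8125 = 1.4375, R_n = 56.063 kips/bolt. φR_n = 0.75 × (2×57.281 + 4×56.063) = 254.1 kips.
Tension rupture (net): A_n = (5.6875 − 2×0.875)×0.5 = 1.9688 in² (U = 1.0, A_e = A_n). φR_n = 0.75 × 65 × 1.9688 = 96.0 kips.
Governing: min(270.4, 254.1, 96.0) = 96.0 kips → net-section rupture.

96.0 kips (net-section rupture governs)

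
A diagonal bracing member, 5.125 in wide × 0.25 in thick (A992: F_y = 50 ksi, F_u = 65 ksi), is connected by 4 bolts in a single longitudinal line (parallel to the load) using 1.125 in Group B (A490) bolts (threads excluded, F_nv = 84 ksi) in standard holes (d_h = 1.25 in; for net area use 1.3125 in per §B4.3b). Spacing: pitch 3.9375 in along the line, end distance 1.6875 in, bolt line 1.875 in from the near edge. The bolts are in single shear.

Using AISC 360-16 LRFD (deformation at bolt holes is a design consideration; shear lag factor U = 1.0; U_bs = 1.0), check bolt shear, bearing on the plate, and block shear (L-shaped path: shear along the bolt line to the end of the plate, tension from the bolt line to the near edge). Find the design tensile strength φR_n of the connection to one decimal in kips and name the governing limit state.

80.0 kips (block shear governs)

Bolt shear: A_b = π(1.125)²/4 = 0.99402 in². φR_n = 0.75 × 84 × 0.99402 × 4 × 1 = 250.5 kips.
Bearing (0.25 in plate, F_u = 65 ksi): end bolts L_c = 1.6875 − 1.25/2 = 1.0625, R_n = min(1.2×1.0625×0.25×65, 2.4×1.125×0.25×65) = 20.719 kips/bolt; interior L_c = 3.9375 − 1.25 = 2.6875, R_n = 43.875 kips/bolt. φR_n = 0.75 × (1×20.719 + 3×43.875) = 114.3 kips.
Block shear: shear path 1×[1.6875+3×3.9375] = 1×13.5 in, A_gv = 3.375, A_nv = 1×(13.5 − 3.5×1.3125)×0.25 = 2.2266 in²; tension to near edge: (1.875 − 0.5×1.3125)×0.25 = 0.30469 in². R_n = min(0.6×65×2.2266, 0.6×50×3.375) + 1.0×65×0.30469 = min(86.837, 101.25) + 19.805 = 106.64 kips. φR_n = 0.75 × 106.64 = 80.0 kips.
Governing: min(250.5, 114.3, 80.0) = 80.0 kips → block shear.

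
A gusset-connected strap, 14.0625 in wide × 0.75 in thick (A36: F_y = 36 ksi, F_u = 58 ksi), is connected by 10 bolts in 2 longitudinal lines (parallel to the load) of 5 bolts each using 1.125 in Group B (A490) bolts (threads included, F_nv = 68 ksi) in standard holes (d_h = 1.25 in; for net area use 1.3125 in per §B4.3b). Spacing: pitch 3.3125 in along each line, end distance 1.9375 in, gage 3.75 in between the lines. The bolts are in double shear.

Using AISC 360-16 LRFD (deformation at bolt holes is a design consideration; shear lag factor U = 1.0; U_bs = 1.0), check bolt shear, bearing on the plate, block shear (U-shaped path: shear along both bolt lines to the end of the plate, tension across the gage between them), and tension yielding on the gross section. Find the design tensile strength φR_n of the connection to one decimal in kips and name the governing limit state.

341.7 kips (gross-section yield governs)

Bolt shear: A_b = π(1.125)²/4 = 0.99402 in². φR_n = 0.75 × 68 × 0.99402 × 10 × 2 = 1013.9 kips.
Bearing (0.75 in plate, F_u = 58 ksi): end bolts L_c = 1.9375 − 1.25/2 = 1.3125, R_n = min(1.2×1.3125×0.75×58, 2.4×1.125×0.75×58) = 68.513 kips/bolt; interior L_c = 3.3125 − 1.25 = 2.0625, R_n = 107.66 kips/bolt. φR_n = 0.75 × (2×68.513 + 8×107.66) = 748.7 kips.
Block shear: shear path 2×[1.9375+4×3.3125] = 2×15.1875 in, A_gv = 22.781, A_nv = 2×(15.1875 − 4.5×1.3125)×0.75 = 13.922 in²; tension across gage: (3.75 − 1×1.3125)×0.75 = 1.8281 in². R_n = min(0.6×58×13.922, 0.6×36×22.781) + 1.0×58×1.8281 = min(484.49, 492.07) + 106.03 = 590.52 kips. φR_n = 0.75 × 590.52 = 442.9 kips.
Tension yield (gross): A_g = 14.0625×0.75 = 10.547 in². φR_n = 0.90 × 36 × 10.547 = 341.7 kips.
Governing: min(1013.9, 748.7, 442.9, 341.7) = 341.7 kips → gross-section yield.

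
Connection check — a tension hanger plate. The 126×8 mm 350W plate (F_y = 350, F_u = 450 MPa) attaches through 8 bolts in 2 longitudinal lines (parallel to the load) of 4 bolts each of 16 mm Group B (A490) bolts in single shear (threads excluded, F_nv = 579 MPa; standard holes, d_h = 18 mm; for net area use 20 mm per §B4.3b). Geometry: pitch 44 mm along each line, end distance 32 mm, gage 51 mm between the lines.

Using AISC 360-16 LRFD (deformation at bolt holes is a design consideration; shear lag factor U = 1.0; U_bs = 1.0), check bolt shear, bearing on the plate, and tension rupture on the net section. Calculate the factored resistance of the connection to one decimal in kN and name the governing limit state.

232.2 kN (net-section rupture governs)

Bolt shear: A_b = π(16)²/4 = 201.06 mm². φR_n = 0.75 × 579 × 201.06 × 8 × 1 = 698.5 kN.
Bearing (8 mm plate, F_u = 450 MPa): end bolts L_c = 32 − 18/2 = 23, R_n = min(1.2×23×8×450, 2.4×16×8×450) = 99.36 kN/bolt; interior L_c = 44 − 18 = 26, R_n = 112.32 kN/bolt. φR_n = 0.75 × (2×99.36 + 6×112.32) = 654.5 kN.
Tension rupture (net): A_n = (126 − 2×20)×8 = 688 mm² (U = 1.0, A_e = A_n). φR_n = 0.75 × 450 × 688 = 232.2 kN.
Governing: min(698.5, 654.5, 232.2) = 232.2 kN → net-section rupture.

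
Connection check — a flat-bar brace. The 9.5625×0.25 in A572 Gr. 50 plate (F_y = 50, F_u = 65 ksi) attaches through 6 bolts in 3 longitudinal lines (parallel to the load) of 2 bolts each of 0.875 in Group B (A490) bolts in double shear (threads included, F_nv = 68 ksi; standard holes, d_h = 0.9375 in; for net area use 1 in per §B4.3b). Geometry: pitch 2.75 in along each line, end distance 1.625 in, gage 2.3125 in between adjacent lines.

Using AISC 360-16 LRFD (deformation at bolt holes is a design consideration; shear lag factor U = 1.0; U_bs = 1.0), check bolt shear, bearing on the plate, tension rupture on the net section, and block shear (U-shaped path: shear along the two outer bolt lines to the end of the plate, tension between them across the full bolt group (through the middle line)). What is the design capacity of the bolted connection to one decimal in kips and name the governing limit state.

Bolt shear: A_b = π(0.875)²/4 = 0.60132 in². φR_n = 0.75 × 68 × 0.60132 × 6 × 2 = 368.0 kips.
Bearing (0.25 in plate, F_u = 65 ksi): end bolts L_c = 1.625 − 0.9375/2 = 1.15625, R_n = min(1.2×1.15625×0.25×65, 2.4×0.875×0.25×65) = 22.547 kips/bolt; interior L_c = 2.75 − 0.9375 = 1.8125, R_n = 34.125 kips/bolt. φR_n = 0.75 × (3×22.547 + 3×34.125) = 127.5 kips.
Tension rupture (net): A_n = (9.5625 − 3×1)×0.25 = 1.6406 in² (U = 1.0, A_e = A_n). φR_n = 0.75 × 65 × 1.6406 = 80.0 kips.
Block shear: shear path 2×[1.625+1×2.75] = 2×4.375 in, A_gv = 2.1875, A_nv = 2×(4.375 − 1.5×1)×0.25 = 1.4375 in²; tension across gage: (4.625 − 2×1)×0.25 = 0.65625 in². R_n = min(0.6×65×1.4375, 0.6×50×2.1875) + 1.0×65×0.65625 = min(56.063, 65.625) + 42.656 = 98.719 kips. φR_n = 0.75 × 98.719 = 74.0 kips.
Governing: min(368.0, 127.5, 80.0, 74.0) = 74.0 kips → block shear.

74.0 kips (block shear governs)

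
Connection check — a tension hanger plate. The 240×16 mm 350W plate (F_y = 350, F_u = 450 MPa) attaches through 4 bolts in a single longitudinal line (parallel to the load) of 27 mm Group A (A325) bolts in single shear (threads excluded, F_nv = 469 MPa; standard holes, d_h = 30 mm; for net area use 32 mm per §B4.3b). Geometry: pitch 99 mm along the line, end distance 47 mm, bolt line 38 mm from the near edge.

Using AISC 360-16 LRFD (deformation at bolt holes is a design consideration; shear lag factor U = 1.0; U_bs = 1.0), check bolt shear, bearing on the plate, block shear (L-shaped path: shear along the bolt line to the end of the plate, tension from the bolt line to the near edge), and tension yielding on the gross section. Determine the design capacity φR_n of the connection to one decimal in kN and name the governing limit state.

Bolt shear: A_b = π(27)²/4 = 572.56 mm². φR_n = 0.75 × 469 × 572.56 × 4 × 1 = 805.6 kN.
Bearing (16 mm plate, F_u = 450 MPa): end bolts L_c = 47 − 30/2 = 32, R_n = min(1.2×32×16×450, 2.4×27×16×450) = 276.48 kN/bolt; interior L_c = 99 − 30 = 69, R_n = 466.56 kN/bolt. φR_n = 0.75 × (1×276.48 + 3×466.56) = 1257.1 kN.
Block shear: shear path 1×[47+3×99] = 1×344 mm, A_gv = 5504, A_nv = 1×(344 − 3.5×32)×16 = 3712 mm²; tension to near edge: (38 − 0.5×32)×16 = 352 mm². R_n = min(0.6×450×3712, 0.6×350×5504) + 1.0×450×352 = min(1002.2, 1155.8) + 158.4 = 1160.6 kN. φR_n = 0.75 × 1160.6 = 870.5 kN.
Tension yield (gross): A_g = 240×16 = 3840 mm². φR_n = 0.90 × 350 × 3840 = 1209.6 kN.
Governing: min(805.6, 1257.1, 870.5, 1209.6) = 805.6 kN → bolt shear.

805.6 kN (bolt shear governs)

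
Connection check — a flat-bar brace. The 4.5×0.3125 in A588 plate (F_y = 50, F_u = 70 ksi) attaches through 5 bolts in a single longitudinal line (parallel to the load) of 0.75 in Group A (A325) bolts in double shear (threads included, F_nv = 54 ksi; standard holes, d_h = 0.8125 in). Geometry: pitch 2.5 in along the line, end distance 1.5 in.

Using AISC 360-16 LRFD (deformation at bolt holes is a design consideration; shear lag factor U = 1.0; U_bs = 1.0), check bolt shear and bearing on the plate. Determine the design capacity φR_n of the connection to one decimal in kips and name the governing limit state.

Bolt shear: A_b = π(0.75)²/4 = 0.44179 in². φR_n = 0.75 × 54 × 0.44179 × 5 × 2 = 178.9 kips.
Bearing (0.3125 in plate, F_u = 70 ksi): end bolts L_c = 1.5 − 0.8125/2 = 1.09375, R_n = min(1.2×1.09375×0.3125×70, 2.4×0.75×0.3125×70) = 28.711 kips/bolt; interior L_c = 2.5 − 0.8125 = 1.6875, R_n = 39.375 kips/bolt. φR_n = 0.75 × (1×28.711 + 4×39.375) = 139.7 kips.
Governing: min(178.9, 139.7) = 139.7 kips → bearing.

139.7 kips (bearing governs)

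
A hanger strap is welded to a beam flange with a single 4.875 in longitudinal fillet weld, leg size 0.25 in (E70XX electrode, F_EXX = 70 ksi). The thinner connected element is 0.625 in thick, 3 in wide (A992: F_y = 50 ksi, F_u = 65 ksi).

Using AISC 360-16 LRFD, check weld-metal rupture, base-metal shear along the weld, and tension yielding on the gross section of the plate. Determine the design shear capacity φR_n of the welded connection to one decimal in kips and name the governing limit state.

27.1 kips (weld metal governs)

Weld metal: throat = 0.707×0.25 = 0.17675 in, L = 4.875 in. φR_n = 0.75 × 0.6 × 70 × 0.17675 × 4.875 = 27.1 kips.
Base metal shear (0.625 in plate): yield φR_n = 1.0×0.6×50×0.625×4.875 = 91.4 kips; rupture φR_n = 0.75×0.6×65×0.625×4.875 = 89.1 kips; take 89.1 kips (rupture).
Tension yield (gross): A_g = 3×0.625 = 1.875 in². φR_n = 0.90 × 50 × 1.875 = 84.4 kips.
Governing: min(27.1, 89.1, 84.4) = 27.1 kips → weld metal.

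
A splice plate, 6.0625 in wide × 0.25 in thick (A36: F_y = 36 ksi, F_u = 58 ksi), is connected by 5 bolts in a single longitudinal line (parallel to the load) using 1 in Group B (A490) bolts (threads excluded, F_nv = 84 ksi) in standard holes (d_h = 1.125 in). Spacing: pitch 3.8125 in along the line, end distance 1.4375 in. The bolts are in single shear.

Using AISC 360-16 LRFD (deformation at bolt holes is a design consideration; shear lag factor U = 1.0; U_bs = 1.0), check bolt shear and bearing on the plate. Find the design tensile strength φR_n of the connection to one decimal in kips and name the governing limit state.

115.8 kips (bearing governs)

Bolt shear: A_b = π(1)²/4 = 0.7854 in². φR_n = 0.75 × 84 × 0.7854 × 5 × 1 = 247.4 kips.
Bearing (0.25 in plate, F_u = 58 ksi): end bolts L_c = 1.4375 − 1.125/2 = 0.875, R_n = min(1.2×0.875×0.25×58, 2.4×1×0.25×58) = 15.225 kips/bolt; interior L_c = 3.8125 − 1.125 = 2.6875, R_n = 34.8 kips/bolt. φR_n = 0.75 × (1×15.225 + 4×34.8) = 115.8 kips.
Governing: min(247.4, 115.8) = 115.8 kips → bearing.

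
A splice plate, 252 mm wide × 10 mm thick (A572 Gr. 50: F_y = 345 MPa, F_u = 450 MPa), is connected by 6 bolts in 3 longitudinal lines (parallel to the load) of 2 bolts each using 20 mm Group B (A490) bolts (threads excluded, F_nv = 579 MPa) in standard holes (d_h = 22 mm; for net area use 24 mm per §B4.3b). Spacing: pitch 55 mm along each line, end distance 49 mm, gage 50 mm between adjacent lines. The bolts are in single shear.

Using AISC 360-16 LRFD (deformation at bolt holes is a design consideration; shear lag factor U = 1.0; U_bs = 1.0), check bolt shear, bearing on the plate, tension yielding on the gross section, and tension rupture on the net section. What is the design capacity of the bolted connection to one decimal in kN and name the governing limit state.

607.5 kN (net-section rupture governs)

Bolt shear: A_b = π(20)²/4 = 314.16 mm². φR_n = 0.75 × 579 × 314.16 × 6 × 1 = 818.5 kN.
Bearing (10 mm plate, F_u = 450 MPa): end bolts L_c = 49 − 22/2 = 38, R_n = min(1.2×38×10×450, 2.4×20×10×450) = 205.2 kN/bolt; interior L_c = 55 − 22 = 33, R_n = 178.2 kN/bolt. φR_n = 0.75 × (3×205.2 + 3×178.2) = 862.7 kN.
Tension yield (gross): A_g = 252×10 = 2520 mm². φR_n = 0.90 × 345 × 2520 = 782.5 kN.
Tension rupture (net): A_n = (252 − 3×24)×10 = 1800 mm² (U = 1.0, A_e = A_n). φR_n = 0.75 × 450 × 1800 = 607.5 kN.
Governing: min(818.5, 862.7, 782.5, 607.5) = 607.5 kN → net-section rupture.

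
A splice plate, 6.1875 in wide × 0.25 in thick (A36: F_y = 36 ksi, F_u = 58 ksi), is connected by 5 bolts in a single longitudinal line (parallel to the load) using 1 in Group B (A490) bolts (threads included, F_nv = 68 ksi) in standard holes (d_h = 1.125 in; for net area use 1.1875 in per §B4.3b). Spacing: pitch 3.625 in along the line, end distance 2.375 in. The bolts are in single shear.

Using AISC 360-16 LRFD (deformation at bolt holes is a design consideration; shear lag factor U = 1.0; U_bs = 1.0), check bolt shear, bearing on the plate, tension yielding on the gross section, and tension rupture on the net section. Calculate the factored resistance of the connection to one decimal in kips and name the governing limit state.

Bolt shear: A_b = π(1)²/4 = 0.7854 in². φR_n = 0.75 × 68 × 0.7854 × 5 × 1 = 200.3 kips.
Bearing (0.25 in plate, F_u = 58 ksi): end bolts L_c = 2.375 − 1.125/2 = 1.8125, R_n = min(1.2×1.8125×0.25×58, 2.4×1×0.25×58) = 31.538 kips/bolt; interior L_c = 3.625 − 1.125 = 2.5, R_n = 34.8 kips/bolt. φR_n = 0.75 × (1×31.538 + 4×34.8) = 128.1 kips.
Tension yield (gross): A_g = 6.1875×0.25 = 1.5469 in². φR_n = 0.90 × 36 × 1.5469 = 50.1 kips.
Tension rupture (net): A_n = (6.1875 − 1×1.1875)×0.25 = 1.25 in² (U = 1.0, A_e = A_n). φR_n = 0.75 × 58 × 1.25 = 54.4 kips.
Governing: min(200.3, 128.1, 50.1, 54.4) = 50.1 kips → gross-section yield.

50.1 kips (gross-section yield governs)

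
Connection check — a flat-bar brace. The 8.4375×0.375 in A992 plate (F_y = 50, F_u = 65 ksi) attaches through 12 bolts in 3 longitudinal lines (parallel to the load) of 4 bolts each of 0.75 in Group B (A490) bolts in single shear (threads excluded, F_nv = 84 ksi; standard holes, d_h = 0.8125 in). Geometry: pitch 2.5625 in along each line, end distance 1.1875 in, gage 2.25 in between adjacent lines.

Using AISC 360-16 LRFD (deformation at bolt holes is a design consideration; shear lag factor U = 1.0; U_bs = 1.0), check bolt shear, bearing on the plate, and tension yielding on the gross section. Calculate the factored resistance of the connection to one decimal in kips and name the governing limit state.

142.4 kips (gross-section yield governs)

Bolt shear: A_b = π(0.75)²/4 = 0.44179 in². φR_n = 0.75 × 84 × 0.44179 × 12 × 1 = 334.0 kips.
Bearing (0.375 in plate, F_u = 65 ksi): end bolts L_c = 1.1875 − 0.8125/2 = 0.78125, R_n = min(1.2×0.78125×0.375×65, 2.4×0.75×0.375×65) = 22.852 kips/bolt; interior L_c = 2.5625 − 0.8125 = 1.75, R_n = 43.875 kips/bolt. φR_n = 0.75 × (3×22.852 + 9×43.875) = 347.6 kips.
Tension yield (gross): A_g = 8.4375×0.375 = 3.1641 in². φR_n = 0.90 × 50 × 3.1641 = 142.4 kips.
Governing: min(334.0, 347.6, 142.4) = 142.4 kips → gross-section yield.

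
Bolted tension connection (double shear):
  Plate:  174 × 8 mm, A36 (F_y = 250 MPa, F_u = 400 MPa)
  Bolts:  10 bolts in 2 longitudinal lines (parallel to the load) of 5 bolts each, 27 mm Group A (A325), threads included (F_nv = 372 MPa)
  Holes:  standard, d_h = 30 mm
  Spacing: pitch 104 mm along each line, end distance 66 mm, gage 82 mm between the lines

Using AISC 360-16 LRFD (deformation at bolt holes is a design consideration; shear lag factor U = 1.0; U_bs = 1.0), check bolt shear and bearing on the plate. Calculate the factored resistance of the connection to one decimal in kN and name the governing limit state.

Bolt shear: A_b = π(27)²/4 = 572.56 mm². φR_n = 0.75 × 372 × 572.56 × 10 × 2 = 3194.9 kN.
Bearing (8 mm plate, F_u = 400 MPa): end bolts L_c = 66 − 30/2 = 51, R_n = min(1.2×51×8×400, 2.4×27×8×400) = 195.84 kN/bolt; interior L_c = 104 − 30 = 74, R_n = 207.36 kN/bolt. φR_n = 0.75 × (2×195.84 + 8×207.36) = 1537.9 kN.
Governing: min(3194.9, 1537.9) = 1537.9 kN → bearing.

1537.9 kN (bearing governs)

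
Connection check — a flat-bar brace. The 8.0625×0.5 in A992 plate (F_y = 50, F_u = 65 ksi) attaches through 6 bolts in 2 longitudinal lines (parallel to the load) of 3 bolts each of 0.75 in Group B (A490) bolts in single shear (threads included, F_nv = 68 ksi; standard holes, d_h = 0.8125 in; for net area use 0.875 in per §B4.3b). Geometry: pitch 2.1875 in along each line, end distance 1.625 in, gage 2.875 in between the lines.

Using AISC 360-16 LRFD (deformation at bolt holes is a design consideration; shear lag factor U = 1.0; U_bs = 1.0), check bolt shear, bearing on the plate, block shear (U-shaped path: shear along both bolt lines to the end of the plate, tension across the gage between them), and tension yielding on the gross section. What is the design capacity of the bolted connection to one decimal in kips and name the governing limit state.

Bolt shear: A_b = π(0.75)²/4 = 0.44179 in². φR_n = 0.75 × 68 × 0.44179 × 6 × 1 = 135.2 kips.
Bearing (0.5 in plate, F_u = 65 ksi): end bolts L_c = 1.625 − 0.8125/2 = 1.21875, R_n = min(1.2×1.21875×0.5×65, 2.4×0.75×0.5×65) = 47.531 kips/bolt; interior L_c = 2.1875 − 0.8125 = 1.375, R_n = 53.625 kips/bolt. φR_n = 0.75 × (2×47.531 + 4×53.625) = 232.2 kips.
Block shear: shear path 2×[1.625+2×2.1875] = 2×6 in, A_gv = 6, A_nv = 2×(6 − 2.5×0.875)×0.5 = 3.8125 in²; tension across gage: (2.875 − 1×0.875)×0.5 = 1 in². R_n = min(0.6×65×3.8125, 0.6×50×6) + 1.0×65×1 = min(148.69, 180) + 65 = 213.69 kips. φR_n = 0.75 × 213.69 = 160.3 kips.
Tension yield (gross): A_g = 8.0625×0.5 = 4.0313 in². φR_n = 0.90 × 50 × 4.0313 = 181.4 kips.
Governing: min(135.2, 232.2, 160.3, 181.4) = 135.2 kips → bolt shear.

135.2 kips (bolt shear governs)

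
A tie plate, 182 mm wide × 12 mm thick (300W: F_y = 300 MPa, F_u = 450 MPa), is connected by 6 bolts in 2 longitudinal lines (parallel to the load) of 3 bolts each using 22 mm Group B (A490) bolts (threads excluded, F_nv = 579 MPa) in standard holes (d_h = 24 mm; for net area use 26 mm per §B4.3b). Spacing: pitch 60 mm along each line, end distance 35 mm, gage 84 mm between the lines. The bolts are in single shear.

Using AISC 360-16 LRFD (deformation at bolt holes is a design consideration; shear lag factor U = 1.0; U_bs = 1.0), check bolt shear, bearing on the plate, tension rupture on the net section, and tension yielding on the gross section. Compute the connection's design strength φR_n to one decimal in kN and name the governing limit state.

Bolt shear: A_b = π(22)²/4 = 380.13 mm². φR_n = 0.75 × 579 × 380.13 × 6 × 1 = 990.4 kN.
Bearing (12 mm plate, F_u = 450 MPa): end bolts L_c = 35 − 24/2 = 23, R_n = min(1.2×23×12×450, 2.4×22×12×450) = 149.04 kN/bolt; interior L_c = 60 − 24 = 36, R_n = 233.28 kN/bolt. φR_n = 0.75 × (2×149.04 + 4×233.28) = 923.4 kN.
Tension rupture (net): A_n = (182 − 2×26)×12 = 1560 mm² (U = 1.0, A_e = A_n). φR_n = 0.75 × 450 × 1560 = 526.5 kN.
Tension yield (gross): A_g = 182×12 = 2184 mm². φR_n = 0.90 × 300 × 2184 = 589.7 kN.
Governing: min(990.4, 923.4, 526.5, 589.7) = 526.5 kN → net-section rupture.

526.5 kN (net-section rupture governs)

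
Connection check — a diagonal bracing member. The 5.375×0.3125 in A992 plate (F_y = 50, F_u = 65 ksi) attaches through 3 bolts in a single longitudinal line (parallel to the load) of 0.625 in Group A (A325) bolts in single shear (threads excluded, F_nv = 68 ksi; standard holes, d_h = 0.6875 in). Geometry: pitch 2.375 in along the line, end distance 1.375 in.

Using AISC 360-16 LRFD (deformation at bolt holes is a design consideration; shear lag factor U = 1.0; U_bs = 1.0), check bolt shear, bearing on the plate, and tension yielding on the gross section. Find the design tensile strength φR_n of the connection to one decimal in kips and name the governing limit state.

Bolt shear: A_b = π(0.625)²/4 = 0.3068 in². φR_n = 0.75 × 68 × 0.3068 × 3 × 1 = 46.9 kips.
Bearing (0.3125 in plate, F_u = 65 ksi): end bolts L_c = 1.375 − 0.6875/2 = 1.03125, R_n = min(1.2×1.03125×0.3125×65, 2.4×0.625×0.3125×65) = 25.137 kips/bolt; interior L_c = 2.375 − 0.6875 = 1.6875, R_n = 30.469 kips/bolt. φR_n = 0.75 × (1×25.137 + 2×30.469) = 64.6 kips.
Tension yield (gross): A_g = 5.375×0.3125 = 1.6797 in². φR_n = 0.90 × 50 × 1.6797 = 75.6 kips.
Governing: min(46.9, 64.6, 75.6) = 46.9 kips → bolt shear.

46.9 kips (bolt shear governs)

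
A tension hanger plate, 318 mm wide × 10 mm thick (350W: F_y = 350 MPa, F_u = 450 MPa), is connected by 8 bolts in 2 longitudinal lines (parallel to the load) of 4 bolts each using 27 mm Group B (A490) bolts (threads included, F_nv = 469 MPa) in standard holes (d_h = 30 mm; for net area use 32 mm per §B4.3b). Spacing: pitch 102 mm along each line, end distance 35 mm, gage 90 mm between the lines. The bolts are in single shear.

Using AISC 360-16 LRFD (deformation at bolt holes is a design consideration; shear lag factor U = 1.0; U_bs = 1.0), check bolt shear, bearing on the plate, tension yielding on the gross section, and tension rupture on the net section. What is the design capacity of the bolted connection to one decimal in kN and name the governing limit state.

857.3 kN (net-section rupture governs)

Bolt shear: A_b = π(27)²/4 = 572.56 mm². φR_n = 0.75 × 469 × 572.56 × 8 × 1 = 1611.2 kN.
Bearing (10 mm plate, F_u = 450 MPa): end bolts L_c = 35 − 30/2 = 20, R_n = min(1.2×20×10×450, 2.4×27×10×450) = 108 kN/bolt; interior L_c = 102 − 30 = 72, R_n = 291.6 kN/bolt. φR_n = 0.75 × (2×108 + 6×291.6) = 1474.2 kN.
Tension yield (gross): A_g = 318×10 = 3180 mm². φR_n = 0.90 × 350 × 3180 = 1001.7 kN.
Tension rupture (net): A_n = (318 − 2×32)×10 = 2540 mm² (U = 1.0, A_e = A_n). φR_n = 0.75 × 450 × 2540 = 857.3 kN.
Governing: min(1611.2, 1474.2, 1001.7, 857.3) = 857.3 kN → net-section rupture.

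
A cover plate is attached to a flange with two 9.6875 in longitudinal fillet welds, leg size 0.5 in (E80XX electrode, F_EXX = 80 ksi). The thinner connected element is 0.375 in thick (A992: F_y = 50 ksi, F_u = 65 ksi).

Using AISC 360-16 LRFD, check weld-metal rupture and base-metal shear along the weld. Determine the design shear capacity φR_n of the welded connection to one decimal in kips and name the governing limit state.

Weld metal: throat = 0.707×0.5 = 0.3535 in, L = 2×9.6875 = 19.375 in. φR_n = 0.75 × 0.6 × 80 × 0.3535 × 19.375 = 246.6 kips.
Base metal shear (0.375 in plate): yield φR_n = 1.0×0.6×50×0.375×19.375 = 218.0 kips; rupture φR_n = 0.75×0.6×65×0.375×19.375 = 212.5 kips; take 212.5 kips (rupture).
Governing: min(246.6, 212.5) = 212.5 kips → base-metal shear.

212.5 kips (base-metal shear governs)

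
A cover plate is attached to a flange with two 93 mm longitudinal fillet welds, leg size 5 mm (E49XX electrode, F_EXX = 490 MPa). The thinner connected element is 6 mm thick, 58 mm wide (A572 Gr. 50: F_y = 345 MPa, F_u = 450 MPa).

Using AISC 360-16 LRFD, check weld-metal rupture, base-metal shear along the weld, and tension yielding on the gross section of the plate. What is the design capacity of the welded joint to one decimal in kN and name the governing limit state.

108.1 kN (gross-section yield governs)

Weld metal: throat = 0.707×5 = 3.535 mm, L = 2×93 = 186 mm. φR_n = 0.75 × 0.6 × 490 × 3.535 × 186 = 145.0 kN.
Base metal shear (6 mm plate): yield φR_n = 1.0×0.6×345×6×186 = 231.0 kN; rupture φR_n = 0.75×0.6×450×6×186 = 226.0 kN; take 226.0 kN (rupture).
Tension yield (gross): A_g = 58×6 = 348 mm². φR_n = 0.90 × 345 × 348 = 108.1 kN.
Governing: min(145.0, 226.0, 108.1) = 108.1 kN → gross-section yield.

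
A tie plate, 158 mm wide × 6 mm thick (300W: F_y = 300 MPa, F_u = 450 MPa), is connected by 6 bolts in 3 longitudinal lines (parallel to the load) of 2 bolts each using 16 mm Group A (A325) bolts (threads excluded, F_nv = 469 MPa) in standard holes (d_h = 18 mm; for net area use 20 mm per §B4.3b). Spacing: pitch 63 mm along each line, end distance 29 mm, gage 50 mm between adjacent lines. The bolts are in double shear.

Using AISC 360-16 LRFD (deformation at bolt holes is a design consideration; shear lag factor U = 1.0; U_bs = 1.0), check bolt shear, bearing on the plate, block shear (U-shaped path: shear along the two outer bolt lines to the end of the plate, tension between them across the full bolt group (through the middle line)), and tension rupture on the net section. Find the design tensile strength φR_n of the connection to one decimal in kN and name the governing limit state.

198.5 kN (net-section rupture governs)

Bolt shear: A_b = π(16)²/4 = 201.06 mm². φR_n = 0.75 × 469 × 201.06 × 6 × 2 = 848.7 kN.
Bearing (6 mm plate, F_u = 450 MPa): end bolts L_c = 29 − 18/2 = 20, R_n = min(1.2×20×6×450, 2.4×16×6×450) = 64.8 kN/bolt; interior L_c = 63 − 18 = 45, R_n = 103.68 kN/bolt. φR_n = 0.75 × (3×64.8 + 3×103.68) = 379.1 kN.
Block shear: shear path 2×[29+1×63] = 2×92 mm, A_gv = 1104, A_nv = 2×(92 − 1.5×20)×6 = 744 mm²; tension across gage: (100 − 2×20)×6 = 360 mm². R_n = min(0.6×450×744, 0.6×300×1104) + 1.0×450×360 = min(200.88, 198.72) + 162 = 360.72 kN. φR_n = 0.75 × 360.72 = 270.5 kN.
Tension rupture (net): A_n = (158 − 3×20)×6 = 588 mm² (U = 1.0, A_e = A_n). φR_n = 0.75 × 450 × 588 = 198.5 kN.
Governing: min(848.7, 379.1, 270.5, 198.5) = 198.5 kN → net-section rupture.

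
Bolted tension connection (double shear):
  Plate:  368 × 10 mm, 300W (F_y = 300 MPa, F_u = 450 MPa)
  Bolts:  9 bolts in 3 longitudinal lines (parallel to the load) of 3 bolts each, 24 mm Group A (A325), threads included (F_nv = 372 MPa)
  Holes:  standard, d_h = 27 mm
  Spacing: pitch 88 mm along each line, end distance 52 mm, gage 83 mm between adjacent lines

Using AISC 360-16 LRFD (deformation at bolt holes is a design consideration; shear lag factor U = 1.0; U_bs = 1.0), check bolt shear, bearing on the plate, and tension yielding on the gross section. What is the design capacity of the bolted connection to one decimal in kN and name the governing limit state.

Bolt shear: A_b = π(24)²/4 = 452.39 mm². φR_n = 0.75 × 372 × 452.39 × 9 × 2 = 2271.9 kN.
Bearing (10 mm plate, F_u = 450 MPa): end bolts L_c = 52 − 27/2 = 38.5, R_n = min(1.2×38.5×10×450, 2.4×24×10×450) = 207.9 kN/bolt; interior L_c = 88 − 27 = 61, R_n = 259.2 kN/bolt. φR_n = 0.75 × (3×207.9 + 6×259.2) = 1634.2 kN.
Tension yield (gross): A_g = 368×10 = 3680 mm². φR_n = 0.90 × 300 × 3680 = 993.6 kN.
Governing: min(2271.9, 1634.2, 993.6) = 993.6 kN → gross-section yield.

993.6 kN (gross-section yield governs)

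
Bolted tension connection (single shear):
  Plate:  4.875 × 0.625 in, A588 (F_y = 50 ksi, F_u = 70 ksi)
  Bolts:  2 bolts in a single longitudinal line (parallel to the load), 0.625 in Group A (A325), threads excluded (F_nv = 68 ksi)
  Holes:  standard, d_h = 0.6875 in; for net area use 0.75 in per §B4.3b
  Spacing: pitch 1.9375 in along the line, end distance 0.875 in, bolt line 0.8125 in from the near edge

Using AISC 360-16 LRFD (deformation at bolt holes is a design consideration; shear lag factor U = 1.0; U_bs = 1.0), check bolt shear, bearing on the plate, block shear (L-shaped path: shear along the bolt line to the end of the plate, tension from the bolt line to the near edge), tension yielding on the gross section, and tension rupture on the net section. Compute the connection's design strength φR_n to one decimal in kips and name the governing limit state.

Bolt shear: A_b = π(0.625)²/4 = 0.3068 in². φR_n = 0.75 × 68 × 0.3068 × 2 × 1 = 31.3 kips.
Bearing (0.625 in plate, F_u = 70 ksi): end bolts L_c = 0.875 − 0.6875/2 = 0.53125, R_n = min(1.2×0.53125×0.625×70, 2.4×0.625×0.625×70) = 27.891 kips/bolt; interior L_c = 1.9375 − 0.6875 = 1.25, R_n = 65.625 kips/bolt. φR_n = 0.75 × (1×27.891 + 1×65.625) = 70.1 kips.
Block shear: shear path 1×[0.875+1×1.9375] = 1×2.8125 in, A_gv = 1.7578, A_nv = 1×(2.8125 − 1.5×0.75)×0.625 = 1.0547 in²; tension to near edge: (0.8125 − 0.5×0.75)×0.625 = 0.27344 in². R_n = min(0.6×70×1.0547, 0.6×50×1.7578) + 1.0×70×0.27344 = min(44.297, 52.734) + 19.141 = 63.438 kips. φR_n = 0.75 × 63.438 = 47.6 kips.
Tension yield (gross): A_g = 4.875×0.625 = 3.0469 in². φR_n = 0.90 × 50 × 3.0469 = 137.1 kips.
Tension rupture (net): A_n = (4.875 − 1×0.75)×0.625 = 2.5781 in² (U = 1.0, A_e = A_n). φR_n = 0.75 × 70 × 2.5781 = 135.4 kips.
Governing: min(31.3, 70.1, 47.6, 137.1, 135.4) = 31.3 kips → bolt shear.

31.3 kips (bolt shear governs)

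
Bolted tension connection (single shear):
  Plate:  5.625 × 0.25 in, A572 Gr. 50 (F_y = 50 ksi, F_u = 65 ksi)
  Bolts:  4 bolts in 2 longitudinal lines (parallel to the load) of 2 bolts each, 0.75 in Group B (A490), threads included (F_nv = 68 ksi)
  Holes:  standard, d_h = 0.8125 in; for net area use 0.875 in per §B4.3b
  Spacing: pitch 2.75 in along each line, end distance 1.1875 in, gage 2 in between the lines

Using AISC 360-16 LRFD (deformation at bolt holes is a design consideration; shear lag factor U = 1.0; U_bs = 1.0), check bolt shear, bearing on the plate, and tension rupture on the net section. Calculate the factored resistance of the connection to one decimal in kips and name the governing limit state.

Bolt shear: A_b = π(0.75)²/4 = 0.44179 in². φR_n = 0.75 × 68 × 0.44179 × 4 × 1 = 90.1 kips.
Bearing (0.25 in plate, F_u = 65 ksi): end bolts L_c = 1.1875 − 0.8125/2 = 0.78125, R_n = min(1.2×0.78125×0.25×65, 2.4×0.75×0.25×65) = 15.234 kips/bolt; interior L_c = 2.75 − 0.8125 = 1.9375, R_n = 29.25 kips/bolt. φR_n = 0.75 × (2×15.234 + 2×29.25) = 66.7 kips.
Tension rupture (net): A_n = (5.625 − 2×0.875)×0.25 = 0.96875 in² (U = 1.0, A_e = A_n). φR_n = 0.75 × 65 × 0.96875 = 47.2 kips.
Governing: min(90.1, 66.7, 47.2) = 47.2 kips → net-section rupture.

47.2 kips (net-section rupture governs)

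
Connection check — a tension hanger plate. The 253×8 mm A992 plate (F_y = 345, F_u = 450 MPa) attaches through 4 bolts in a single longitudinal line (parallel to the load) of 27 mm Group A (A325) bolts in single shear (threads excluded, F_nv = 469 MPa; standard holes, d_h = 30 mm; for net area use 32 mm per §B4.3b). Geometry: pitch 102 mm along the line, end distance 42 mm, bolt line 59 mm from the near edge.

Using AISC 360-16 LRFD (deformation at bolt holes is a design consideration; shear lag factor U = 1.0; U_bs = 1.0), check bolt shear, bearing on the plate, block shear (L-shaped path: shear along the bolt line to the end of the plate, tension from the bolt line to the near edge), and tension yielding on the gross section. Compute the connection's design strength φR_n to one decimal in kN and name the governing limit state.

Bolt shear: A_b = π(27)²/4 = 572.56 mm². φR_n = 0.75 × 469 × 572.56 × 4 × 1 = 805.6 kN.
Bearing (8 mm plate, F_u = 450 MPa): end bolts L_c = 42 − 30/2 = 27, R_n = min(1.2×27×8×450, 2.4×27×8×450) = 116.64 kN/bolt; interior L_c = 102 − 30 = 72, R_n = 233.28 kN/bolt. φR_n = 0.75 × (1×116.64 + 3×233.28) = 612.4 kN.
Block shear: shear path 1×[42+3×102] = 1×348 mm, A_gv = 2784, A_nv = 1×(348 − 3.5×32)×8 = 1888 mm²; tension to near edge: (59 − 0.5×32)×8 = 344 mm². R_n = min(0.6×450×1888, 0.6×345×2784) + 1.0×450×344 = min(509.76, 576.29) + 154.8 = 664.56 kN. φR_n = 0.75 × 664.56 = 498.4 kN.
Tension yield (gross): A_g = 253×8 = 2024 mm². φR_n = 0.90 × 345 × 2024 = 628.5 kN.
Governing: min(805.6, 612.4, 498.4, 628.5) = 498.4 kN → block shear.

498.4 kN (block shear governs)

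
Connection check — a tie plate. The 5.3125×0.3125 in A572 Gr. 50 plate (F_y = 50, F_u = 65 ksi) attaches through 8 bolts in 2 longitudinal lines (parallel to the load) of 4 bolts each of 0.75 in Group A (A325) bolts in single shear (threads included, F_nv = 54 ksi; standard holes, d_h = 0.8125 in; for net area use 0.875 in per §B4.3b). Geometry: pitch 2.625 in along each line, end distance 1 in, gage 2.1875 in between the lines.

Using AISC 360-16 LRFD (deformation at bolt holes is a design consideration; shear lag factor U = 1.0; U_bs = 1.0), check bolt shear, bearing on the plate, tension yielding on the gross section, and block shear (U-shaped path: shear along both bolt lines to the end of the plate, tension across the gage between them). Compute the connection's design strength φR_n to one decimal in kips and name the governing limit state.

74.7 kips (gross-section yield governs)

Bolt shear: A_b = π(0.75)²/4 = 0.44179 in². φR_n = 0.75 × 54 × 0.44179 × 8 × 1 = 143.1 kips.
Bearing (0.3125 in plate, F_u = 65 ksi): end bolts L_c = 1 − 0.8125/2 = 0.59375, R_n = min(1.2×0.59375×0.3125×65, 2.4×0.75×0.3125×65) = 14.473 kips/bolt; interior L_c = 2.625 − 0.8125 = 1.8125, R_n = 36.563 kips/bolt. φR_n = 0.75 × (2×14.473 + 6×36.563) = 186.2 kips.
Tension yield (gross): A_g = 5.3125×0.3125 = 1.6602 in². φR_n = 0.90 × 50 × 1.6602 = 74.7 kips.
Block shear: shear path 2×[1+3×2.625] = 2×8.875 in, A_gv = 5.5469, A_nv = 2×(8.875 − 3.5×0.875)×0.3125 = 3.6328 in²; tension across gage: (2.1875 − 1×0.875)×0.3125 = 0.41016 in². R_n = min(0.6×65×3.6328, 0.6×50×5.5469) + 1.0×65×0.41016 = min(141.68, 166.41) + 26.66 = 168.34 kips. φR_n = 0.75 × 168.34 = 126.3 kips.
Governing: min(143.1, 186.2, 74.7, 126.3) = 74.7 kips → gross-section yield.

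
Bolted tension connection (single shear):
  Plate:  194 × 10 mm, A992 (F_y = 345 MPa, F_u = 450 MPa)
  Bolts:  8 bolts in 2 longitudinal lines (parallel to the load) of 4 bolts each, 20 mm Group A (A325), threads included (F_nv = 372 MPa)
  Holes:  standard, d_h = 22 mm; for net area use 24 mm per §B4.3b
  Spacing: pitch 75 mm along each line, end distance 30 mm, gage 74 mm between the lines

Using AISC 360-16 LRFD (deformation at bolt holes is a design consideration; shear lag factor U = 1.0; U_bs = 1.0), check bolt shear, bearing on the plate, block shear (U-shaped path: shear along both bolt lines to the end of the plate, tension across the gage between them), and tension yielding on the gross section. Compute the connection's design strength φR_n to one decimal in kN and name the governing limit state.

602.4 kN (gross-section yield governs)

Bolt shear: A_b = π(20)²/4 = 314.16 mm². φR_n = 0.75 × 372 × 314.16 × 8 × 1 = 701.2 kN.
Bearing (10 mm plate, F_u = 450 MPa): end bolts L_c = 30 − 22/2 = 19, R_n = min(1.2×19×10×450, 2.4×20×10×450) = 102.6 kN/bolt; interior L_c = 75 − 22 = 53, R_n = 216 kN/bolt. φR_n = 0.75 × (2×102.6 + 6×216) = 1125.9 kN.
Block shear: shear path 2×[30+3×75] = 2×255 mm, A_gv = 5100, A_nv = 2×(255 − 3.5×24)×10 = 3420 mm²; tension across gage: (74 − 1×24)×10 = 500 mm². R_n = min(0.6×450×3420, 0.6×345×5100) + 1.0×450×500 = min(923.4, 1055.7) + 225 = 1148.4 kN. φR_n = 0.75 × 1148.4 = 861.3 kN.
Tension yield (gross): A_g = 194×10 = 1940 mm². φR_n = 0.90 × 345 × 1940 = 602.4 kN.
Governing: min(701.2, 1125.9, 861.3, 602.4) = 602.4 kN → gross-section yield.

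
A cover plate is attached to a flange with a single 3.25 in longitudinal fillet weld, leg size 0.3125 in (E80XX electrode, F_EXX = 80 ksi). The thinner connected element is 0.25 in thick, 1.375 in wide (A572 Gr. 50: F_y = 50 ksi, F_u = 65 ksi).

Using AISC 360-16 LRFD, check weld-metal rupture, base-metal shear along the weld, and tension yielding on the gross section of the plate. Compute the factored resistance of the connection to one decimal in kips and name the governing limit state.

15.5 kips (gross-section yield governs)

Weld metal: throat = 0.707×0.3125 = 0.22094 in, L = 3.25 in. φR_n = 0.75 × 0.6 × 80 × 0.22094 × 3.25 = 25.8 kips.
Base metal shear (0.25 in plate): yield φR_n = 1.0×0.6×50×0.25×3.25 = 24.4 kips; rupture φR_n = 0.75×0.6×65×0.25×3.25 = 23.8 kips; take 23.8 kips (rupture).
Tension yield (gross): A_g = 1.375×0.25 = 0.34375 in². φR_n = 0.90 × 50 × 0.34375 = 15.5 kips.
Governing: min(25.8, 23.8, 15.5) = 15.5 kips → gross-section yield.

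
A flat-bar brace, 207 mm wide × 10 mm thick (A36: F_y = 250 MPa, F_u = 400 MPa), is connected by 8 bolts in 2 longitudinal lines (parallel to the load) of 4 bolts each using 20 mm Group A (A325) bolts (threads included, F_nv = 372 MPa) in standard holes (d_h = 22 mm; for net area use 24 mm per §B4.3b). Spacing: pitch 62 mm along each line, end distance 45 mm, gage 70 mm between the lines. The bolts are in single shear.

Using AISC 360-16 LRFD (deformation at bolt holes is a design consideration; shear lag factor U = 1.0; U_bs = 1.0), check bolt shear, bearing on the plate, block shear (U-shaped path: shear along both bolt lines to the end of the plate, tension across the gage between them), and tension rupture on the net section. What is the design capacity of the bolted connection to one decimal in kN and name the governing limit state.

Bolt shear: A_b = π(20)²/4 = 314.16 mm². φR_n = 0.75 × 372 × 314.16 × 8 × 1 = 701.2 kN.
Bearing (10 mm plate, F_u = 400 MPa): end bolts L_c = 45 − 22/2 = 34, R_n = min(1.2×34×10×400, 2.4×20×10×400) = 163.2 kN/bolt; interior L_c = 62 − 22 = 40, R_n = 192 kN/bolt. φR_n = 0.75 × (2×163.2 + 6×192) = 1108.8 kN.
Block shear: shear path 2×[45+3×62] = 2×231 mm, A_gv = 4620, A_nv = 2×(231 − 3.5×24)×10 = 2940 mm²; tension across gage: (70 − 1×24)×10 = 460 mm². R_n = min(0.6×400×2940, 0.6×250×4620) + 1.0×400×460 = min(705.6, 693) + 184 = 877 kN. φR_n = 0.75 × 877 = 657.8 kN.
Tension rupture (net): A_n = (207 − 2×24)×10 = 1590 mm² (U = 1.0, A_e = A_n). φR_n = 0.75 × 400 × 1590 = 477.0 kN.
Governing: min(701.2, 1108.8, 657.8, 477.0) = 477.0 kN → net-section rupture.

477.0 kN (net-section rupture governs)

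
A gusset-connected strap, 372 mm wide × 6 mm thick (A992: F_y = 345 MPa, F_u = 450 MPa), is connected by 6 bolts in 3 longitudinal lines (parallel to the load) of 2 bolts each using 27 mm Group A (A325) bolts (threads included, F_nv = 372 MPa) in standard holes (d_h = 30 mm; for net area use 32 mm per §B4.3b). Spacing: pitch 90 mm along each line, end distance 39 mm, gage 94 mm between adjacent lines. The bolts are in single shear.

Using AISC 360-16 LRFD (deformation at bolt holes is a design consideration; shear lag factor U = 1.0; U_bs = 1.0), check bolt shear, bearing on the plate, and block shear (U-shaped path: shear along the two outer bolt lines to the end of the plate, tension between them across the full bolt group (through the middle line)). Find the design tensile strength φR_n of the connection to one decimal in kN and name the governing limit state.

447.9 kN (block shear governs)

Bolt shear: A_b = π(27)²/4 = 572.56 mm². φR_n = 0.75 × 372 × 572.56 × 6 × 1 = 958.5 kN.
Bearing (6 mm plate, F_u = 450 MPa): end bolts L_c = 39 − 30/2 = 24, R_n = min(1.2×24×6×450, 2.4×27×6×450) = 77.76 kN/bolt; interior L_c = 90 − 30 = 60, R_n = 174.96 kN/bolt. φR_n = 0.75 × (3×77.76 + 3×174.96) = 568.6 kN.
Block shear: shear path 2×[39+1×90] = 2×129 mm, A_gv = 1548, A_nv = 2×(129 − 1.5×32)×6 = 972 mm²; tension across gage: (188 − 2×32)×6 = 744 mm². R_n = min(0.6×450×972, 0.6×345×1548) + 1.0×450×744 = min(262.44, 320.44) + 334.8 = 597.24 kN. φR_n = 0.75 × 597.24 = 447.9 kN.
Governing: min(958.5, 568.6, 447.9) = 447.9 kN → block shear.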